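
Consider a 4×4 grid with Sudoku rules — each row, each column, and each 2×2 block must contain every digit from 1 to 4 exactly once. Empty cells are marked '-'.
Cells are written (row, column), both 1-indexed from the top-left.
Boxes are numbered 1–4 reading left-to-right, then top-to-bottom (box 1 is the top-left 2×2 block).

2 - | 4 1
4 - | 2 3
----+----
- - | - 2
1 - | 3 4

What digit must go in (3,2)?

4

Cell (3,2) itself could take any of {3, 4} by direct elimination.
Consider where 4 can go in column 2.
(1,2) is out (row 1 already has a 4).
(2,2) is out (row 2 already has a 4).
(4,2) is out (row 4 already has a 4).
So the only cell in column 2 that can hold 4 is (3,2).
Therefore (3,2) = 4.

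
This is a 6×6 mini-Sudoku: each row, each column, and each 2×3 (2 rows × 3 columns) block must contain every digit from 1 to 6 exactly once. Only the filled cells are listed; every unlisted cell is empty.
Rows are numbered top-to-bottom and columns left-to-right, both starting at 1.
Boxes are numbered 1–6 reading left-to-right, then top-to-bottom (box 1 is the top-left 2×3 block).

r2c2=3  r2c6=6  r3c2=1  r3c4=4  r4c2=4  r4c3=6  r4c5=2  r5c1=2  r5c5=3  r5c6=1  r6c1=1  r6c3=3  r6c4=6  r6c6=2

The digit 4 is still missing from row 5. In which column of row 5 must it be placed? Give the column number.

3

Consider where 4 can go in row 5.
r5c2 is out (column 2 already has a 4).
r5c4 is out (column 4 already has a 4).
So the only cell in row 5 that can hold 4 is r5c3.
That is column 3.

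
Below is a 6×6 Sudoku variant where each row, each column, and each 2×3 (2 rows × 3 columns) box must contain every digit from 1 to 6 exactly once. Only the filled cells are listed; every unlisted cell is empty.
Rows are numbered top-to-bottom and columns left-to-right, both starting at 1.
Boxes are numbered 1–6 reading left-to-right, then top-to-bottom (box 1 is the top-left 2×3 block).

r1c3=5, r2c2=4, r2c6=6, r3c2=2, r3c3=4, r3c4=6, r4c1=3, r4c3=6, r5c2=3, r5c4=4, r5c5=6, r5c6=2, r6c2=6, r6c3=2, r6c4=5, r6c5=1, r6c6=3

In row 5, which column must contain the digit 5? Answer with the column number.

Consider where 5 can go in row 5.
r5c3 is out (column 3 already has a 5).
So the only cell in row 5 that can hold 5 is r5c1.
That is column 1.

1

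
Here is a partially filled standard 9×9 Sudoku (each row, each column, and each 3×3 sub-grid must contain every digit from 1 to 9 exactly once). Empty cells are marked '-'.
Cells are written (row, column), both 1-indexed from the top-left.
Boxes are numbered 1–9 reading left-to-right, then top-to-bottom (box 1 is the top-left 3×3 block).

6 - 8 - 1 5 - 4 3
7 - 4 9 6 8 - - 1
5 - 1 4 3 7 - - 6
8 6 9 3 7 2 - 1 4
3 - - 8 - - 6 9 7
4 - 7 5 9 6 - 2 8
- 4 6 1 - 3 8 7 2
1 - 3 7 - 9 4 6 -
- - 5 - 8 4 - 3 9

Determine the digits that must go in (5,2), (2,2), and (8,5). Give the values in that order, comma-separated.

For (5,2):
  Consider where 5 can go in column 2.
  (1,2) is out (row 1 already has a 5). (2,2) is out (box 1 already has a 5). (3,2) is out (row 3 already has a 5). (6,2) is out (row 6 already has a 5). The remaining empty cells in column 2 are similarly blocked.
  So the only cell in column 2 that can hold 5 is (5,2).
  So (5,2) = 5.
For (2,2):
  Consider where 3 can go in box 1.
  (1,2) is out (row 1 already has a 3).
  (3,2) is out (row 3 already has a 3).
  So the only cell in box 1 that can hold 3 is (2,2).
  So (2,2) = 3.
For (8,5):
  Consider where 2 can go in column 5.
  (5,5) is out (box 5 already has a 2).
  (7,5) is out (row 7 already has a 2).
  So the only cell in column 5 that can hold 2 is (8,5).
  So (8,5) = 2.

5,3,2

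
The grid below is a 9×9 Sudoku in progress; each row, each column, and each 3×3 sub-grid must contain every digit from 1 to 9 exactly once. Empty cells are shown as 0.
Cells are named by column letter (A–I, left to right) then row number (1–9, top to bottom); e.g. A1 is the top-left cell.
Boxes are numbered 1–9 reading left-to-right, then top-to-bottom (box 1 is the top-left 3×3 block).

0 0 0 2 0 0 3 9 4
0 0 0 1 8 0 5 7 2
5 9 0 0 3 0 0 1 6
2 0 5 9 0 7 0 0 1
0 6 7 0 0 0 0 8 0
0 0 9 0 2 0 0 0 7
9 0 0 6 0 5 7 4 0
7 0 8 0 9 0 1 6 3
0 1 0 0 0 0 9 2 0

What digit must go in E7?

1

Row 7 already contains {4, 5, 6, 7, 9}.
Column E already contains {2, 3, 8, 9}.
Its 3×3 block (box 8) already contains {5, 6, 9}.
The only value from 1–9 not eliminated is 1, so E7 = 1.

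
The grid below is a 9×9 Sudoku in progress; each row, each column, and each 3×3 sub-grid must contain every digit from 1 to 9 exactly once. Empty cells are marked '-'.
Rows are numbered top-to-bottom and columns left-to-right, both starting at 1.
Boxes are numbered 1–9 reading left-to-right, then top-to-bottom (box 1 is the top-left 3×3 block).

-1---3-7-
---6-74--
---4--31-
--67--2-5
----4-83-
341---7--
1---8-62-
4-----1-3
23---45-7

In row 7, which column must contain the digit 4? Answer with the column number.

Consider where 4 can go in row 7.
r7c2 is out (column 2 already has a 4).
r7c3 is out (box 7 already has a 4).
r7c4 is out (column 4 already has a 4).
r7c6 is out (column 6 already has a 4).
So the only cell in row 7 that can hold 4 is r7c9.
That is column 9.

9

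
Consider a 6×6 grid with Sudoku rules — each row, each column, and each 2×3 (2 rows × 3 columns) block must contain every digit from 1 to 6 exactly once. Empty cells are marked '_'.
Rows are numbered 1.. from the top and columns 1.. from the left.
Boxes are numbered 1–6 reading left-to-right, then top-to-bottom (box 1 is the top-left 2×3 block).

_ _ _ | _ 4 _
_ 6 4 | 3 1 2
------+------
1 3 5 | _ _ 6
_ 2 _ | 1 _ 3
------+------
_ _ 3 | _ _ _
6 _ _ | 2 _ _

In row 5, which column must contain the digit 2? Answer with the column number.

Consider where 2 can go in row 5.
row 5, column 2 is out (column 2 already has a 2).
row 5, column 4 is out (column 4 already has a 2).
row 5, column 5 is out (box 6 already has a 2).
row 5, column 6 is out (column 6 already has a 2).
So the only cell in row 5 that can hold 2 is row 5, column 1.
That is column 1.

1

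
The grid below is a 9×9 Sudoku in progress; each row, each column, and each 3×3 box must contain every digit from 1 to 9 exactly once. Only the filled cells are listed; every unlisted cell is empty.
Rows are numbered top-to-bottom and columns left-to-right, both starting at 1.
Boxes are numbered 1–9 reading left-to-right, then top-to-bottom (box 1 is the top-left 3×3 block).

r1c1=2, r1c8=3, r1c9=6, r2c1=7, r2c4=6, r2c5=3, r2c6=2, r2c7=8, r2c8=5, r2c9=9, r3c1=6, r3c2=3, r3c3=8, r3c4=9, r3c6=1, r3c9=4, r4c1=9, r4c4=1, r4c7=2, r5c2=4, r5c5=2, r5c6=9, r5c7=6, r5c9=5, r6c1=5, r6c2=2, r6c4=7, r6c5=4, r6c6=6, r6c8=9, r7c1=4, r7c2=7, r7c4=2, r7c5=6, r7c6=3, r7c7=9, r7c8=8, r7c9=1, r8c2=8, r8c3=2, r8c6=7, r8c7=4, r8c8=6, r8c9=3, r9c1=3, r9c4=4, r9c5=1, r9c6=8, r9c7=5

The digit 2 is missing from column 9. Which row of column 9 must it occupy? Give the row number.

Consider where 2 can go in column 9.
r4c9 is out (row 4 already has a 2).
r6c9 is out (row 6 already has a 2).
So the only cell in column 9 that can hold 2 is r9c9.
That is row 9.

9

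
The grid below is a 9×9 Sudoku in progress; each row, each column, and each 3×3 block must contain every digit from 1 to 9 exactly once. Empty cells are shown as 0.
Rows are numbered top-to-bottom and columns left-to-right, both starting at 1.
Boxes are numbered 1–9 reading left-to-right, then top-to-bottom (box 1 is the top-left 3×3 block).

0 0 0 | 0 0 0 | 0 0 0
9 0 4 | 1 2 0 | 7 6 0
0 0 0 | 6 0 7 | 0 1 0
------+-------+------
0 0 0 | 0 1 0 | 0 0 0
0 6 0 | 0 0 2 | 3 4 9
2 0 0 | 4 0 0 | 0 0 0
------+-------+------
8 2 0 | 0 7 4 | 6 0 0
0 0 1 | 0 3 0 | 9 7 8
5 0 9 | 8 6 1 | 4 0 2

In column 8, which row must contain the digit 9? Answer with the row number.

1

Consider where 9 can go in column 8.
r4c8 is out (box 6 already has a 9).
r6c8 is out (box 6 already has a 9).
r7c8 is out (box 9 already has a 9).
r9c8 is out (row 9 already has a 9).
So the only cell in column 8 that can hold 9 is r1c8.
That is row 1.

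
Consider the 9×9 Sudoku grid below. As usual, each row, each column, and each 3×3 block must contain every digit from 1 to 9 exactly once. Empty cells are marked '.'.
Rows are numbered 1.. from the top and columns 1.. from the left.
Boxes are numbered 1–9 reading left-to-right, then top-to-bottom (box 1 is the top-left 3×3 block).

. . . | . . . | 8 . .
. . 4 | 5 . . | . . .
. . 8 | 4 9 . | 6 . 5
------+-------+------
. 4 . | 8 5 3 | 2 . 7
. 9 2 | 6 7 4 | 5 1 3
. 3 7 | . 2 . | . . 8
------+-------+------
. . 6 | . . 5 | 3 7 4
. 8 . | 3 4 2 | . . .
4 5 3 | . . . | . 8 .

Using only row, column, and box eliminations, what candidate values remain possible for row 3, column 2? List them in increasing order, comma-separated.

Row 3 already contains {4, 5, 6, 8, 9}.
Column 2 already contains {3, 4, 5, 8, 9}.
Its 3×3 block (box 1) already contains {4, 8}.
Removing those from 1–9 leaves {1, 2, 7} as the candidates for row 3, column 2.

1,2,7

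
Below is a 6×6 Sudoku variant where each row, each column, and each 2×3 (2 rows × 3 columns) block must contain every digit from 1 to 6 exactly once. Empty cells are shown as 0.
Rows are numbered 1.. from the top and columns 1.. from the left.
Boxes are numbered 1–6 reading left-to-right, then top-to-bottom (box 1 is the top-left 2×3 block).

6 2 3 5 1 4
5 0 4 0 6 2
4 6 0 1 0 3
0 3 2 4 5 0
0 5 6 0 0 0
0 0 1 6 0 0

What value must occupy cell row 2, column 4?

Row 2 already contains {2, 4, 5, 6}.
Column 4 already contains {1, 4, 5, 6}.
Its 2×3 block (box 2) already contains {1, 2, 4, 5, 6}.
The only value from 1–6 not eliminated is 3, so row 2, column 4 = 3.

3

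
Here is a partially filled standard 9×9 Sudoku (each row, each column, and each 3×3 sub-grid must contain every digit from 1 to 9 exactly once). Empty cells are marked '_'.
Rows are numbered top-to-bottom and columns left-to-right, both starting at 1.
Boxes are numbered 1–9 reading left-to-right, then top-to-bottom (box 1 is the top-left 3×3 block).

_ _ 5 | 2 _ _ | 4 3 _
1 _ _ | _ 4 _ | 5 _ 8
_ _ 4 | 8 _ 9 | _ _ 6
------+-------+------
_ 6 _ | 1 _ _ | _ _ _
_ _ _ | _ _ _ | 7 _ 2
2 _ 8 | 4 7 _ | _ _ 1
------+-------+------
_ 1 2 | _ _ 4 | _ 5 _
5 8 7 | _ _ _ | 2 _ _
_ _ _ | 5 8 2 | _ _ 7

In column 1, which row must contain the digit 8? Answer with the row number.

Consider where 8 can go in column 1.
R3C1 is out (row 3 already has a 8).
R4C1 is out (box 4 already has a 8).
R5C1 is out (box 4 already has a 8).
R7C1 is out (box 7 already has a 8).
R9C1 is out (row 9 already has a 8).
So the only cell in column 1 that can hold 8 is R1C1.
That is row 1.

1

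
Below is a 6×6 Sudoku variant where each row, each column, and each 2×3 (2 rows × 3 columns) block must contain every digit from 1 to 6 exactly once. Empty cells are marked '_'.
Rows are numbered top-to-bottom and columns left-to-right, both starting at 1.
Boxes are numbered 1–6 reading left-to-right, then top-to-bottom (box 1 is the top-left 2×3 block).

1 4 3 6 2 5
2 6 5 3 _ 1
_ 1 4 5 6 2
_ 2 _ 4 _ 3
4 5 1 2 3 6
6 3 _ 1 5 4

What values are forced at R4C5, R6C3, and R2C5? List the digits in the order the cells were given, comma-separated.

For R4C5:
  Row 4 already contains {2, 3, 4}.
  Column 5 already contains {2, 3, 5, 6}.
  Its 2×3 block (box 4) already contains {2, 3, 4, 5, 6}.
  The only value from 1–6 not eliminated is 1, so R4C5 = 1.
For R6C3:
  Row 6 already contains {1, 3, 4, 5, 6}.
  Column 3 already contains {1, 3, 4, 5}.
  Its 2×3 block (box 5) already contains {1, 3, 4, 5, 6}.
  The only value from 1–6 not eliminated is 2, so R6C3 = 2.
For R2C5:
  Row 2 already contains {1, 2, 3, 5, 6}.
  Column 5 already contains {2, 3, 5, 6}.
  Its 2×3 block (box 2) already contains {1, 2, 3, 5, 6}.
  The only value from 1–6 not eliminated is 4, so R2C5 = 4.

1,2,4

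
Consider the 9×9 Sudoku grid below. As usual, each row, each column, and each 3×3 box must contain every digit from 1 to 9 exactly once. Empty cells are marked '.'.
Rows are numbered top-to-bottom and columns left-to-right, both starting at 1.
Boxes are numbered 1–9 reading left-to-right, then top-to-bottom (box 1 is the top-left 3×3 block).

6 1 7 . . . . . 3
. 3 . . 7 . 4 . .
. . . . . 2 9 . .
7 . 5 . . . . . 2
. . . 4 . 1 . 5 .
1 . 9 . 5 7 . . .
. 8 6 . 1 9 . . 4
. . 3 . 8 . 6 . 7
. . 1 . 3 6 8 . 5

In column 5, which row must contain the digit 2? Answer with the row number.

5

Consider where 2 can go in column 5.
r1c5 is out (box 2 already has a 2).
r3c5 is out (row 3 already has a 2).
r4c5 is out (row 4 already has a 2).
So the only cell in column 5 that can hold 2 is r5c5.
That is row 5.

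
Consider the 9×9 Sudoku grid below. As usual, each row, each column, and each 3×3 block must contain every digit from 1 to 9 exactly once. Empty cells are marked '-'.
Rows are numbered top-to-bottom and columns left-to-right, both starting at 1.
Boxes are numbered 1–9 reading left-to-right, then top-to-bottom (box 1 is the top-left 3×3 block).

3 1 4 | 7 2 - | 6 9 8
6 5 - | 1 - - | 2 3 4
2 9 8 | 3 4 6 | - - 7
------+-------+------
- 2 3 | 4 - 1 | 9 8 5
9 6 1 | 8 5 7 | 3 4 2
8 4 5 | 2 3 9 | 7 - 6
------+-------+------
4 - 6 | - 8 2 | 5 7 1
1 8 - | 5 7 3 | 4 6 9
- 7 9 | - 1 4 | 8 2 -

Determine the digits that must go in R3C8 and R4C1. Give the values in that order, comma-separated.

For R3C8:
  Consider where 5 can go in box 3.
  R3C7 is out (column 7 already has a 5).
  So the only cell in box 3 that can hold 5 is R3C8.
  So R3C8 = 5.
For R4C1:
  Row 4 already contains {1, 2, 3, 4, 5, 8, 9}.
  Column 1 already contains {1, 2, 3, 4, 6, 8, 9}.
  Its 3×3 block (box 4) already contains {1, 2, 3, 4, 5, 6, 8, 9}.
  The only value from 1–9 not eliminated is 7, so R4C1 = 7.

5,7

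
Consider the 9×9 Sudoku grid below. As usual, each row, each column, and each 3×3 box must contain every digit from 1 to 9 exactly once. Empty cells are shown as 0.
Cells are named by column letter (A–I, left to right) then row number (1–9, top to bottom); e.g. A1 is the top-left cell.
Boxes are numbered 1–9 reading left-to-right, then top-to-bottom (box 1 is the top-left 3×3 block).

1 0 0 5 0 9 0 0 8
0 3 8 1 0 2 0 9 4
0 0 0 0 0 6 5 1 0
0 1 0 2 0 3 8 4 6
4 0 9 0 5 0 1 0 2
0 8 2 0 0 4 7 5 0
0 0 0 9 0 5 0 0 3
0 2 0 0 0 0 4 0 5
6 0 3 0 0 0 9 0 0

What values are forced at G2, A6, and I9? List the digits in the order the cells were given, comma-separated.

6,3,1

For G2:
  Row 2 already contains {1, 2, 3, 4, 8, 9}.
  Column G already contains {1, 4, 5, 7, 8, 9}.
  Its 3×3 block (box 3) already contains {1, 4, 5, 8, 9}.
  The only value from 1–9 not eliminated is 6, so G2 = 6.
For A6:
  Row 6 already contains {2, 4, 5, 7, 8}.
  Column A already contains {1, 4, 6}.
  Its 3×3 block (box 4) already contains {1, 2, 4, 8, 9}.
  The only value from 1–9 not eliminated is 3, so A6 = 3.
For I9:
  Consider where 1 can go in box 9.
  G7 is out (column G already has a 1).
  H7 is out (column H already has a 1).
  H8 is out (column H already has a 1).
  H9 is out (column H already has a 1).
  So the only cell in box 9 that can hold 1 is I9.
  So I9 = 1.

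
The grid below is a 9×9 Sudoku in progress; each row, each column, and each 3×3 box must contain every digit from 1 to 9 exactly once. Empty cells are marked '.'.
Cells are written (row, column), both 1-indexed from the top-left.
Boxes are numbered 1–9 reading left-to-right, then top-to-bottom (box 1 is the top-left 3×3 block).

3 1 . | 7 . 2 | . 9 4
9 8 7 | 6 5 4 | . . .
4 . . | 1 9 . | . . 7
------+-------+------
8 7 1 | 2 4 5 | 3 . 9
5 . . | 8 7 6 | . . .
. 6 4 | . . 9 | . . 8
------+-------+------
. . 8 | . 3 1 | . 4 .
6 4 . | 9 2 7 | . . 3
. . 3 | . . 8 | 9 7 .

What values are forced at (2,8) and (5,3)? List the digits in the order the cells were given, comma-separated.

3,9

For (2,8):
  Consider where 3 can go in row 2.
  (2,7) is out (column 7 already has a 3).
  (2,9) is out (column 9 already has a 3).
  So the only cell in row 2 that can hold 3 is (2,8).
  So (2,8) = 3.
For (5,3):
  Consider where 9 can go in column 3.
  (1,3) is out (row 1 already has a 9).
  (3,3) is out (row 3 already has a 9).
  (8,3) is out (row 8 already has a 9).
  So the only cell in column 3 that can hold 9 is (5,3).
  So (5,3) = 9.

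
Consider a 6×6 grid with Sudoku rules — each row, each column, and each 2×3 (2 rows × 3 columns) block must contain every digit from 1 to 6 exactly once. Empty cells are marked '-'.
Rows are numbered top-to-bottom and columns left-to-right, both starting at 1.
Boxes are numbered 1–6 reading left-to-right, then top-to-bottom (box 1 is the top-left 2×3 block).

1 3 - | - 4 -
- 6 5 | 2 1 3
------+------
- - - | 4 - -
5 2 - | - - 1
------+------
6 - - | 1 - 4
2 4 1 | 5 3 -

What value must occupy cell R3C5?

Cell R3C5 itself could take any of {2, 5, 6} by direct elimination.
Consider where 5 can go in column 5.
R4C5 is out (row 4 already has a 5).
R5C5 is out (box 6 already has a 5).
So the only cell in column 5 that can hold 5 is R3C5.
Therefore R3C5 = 5.

5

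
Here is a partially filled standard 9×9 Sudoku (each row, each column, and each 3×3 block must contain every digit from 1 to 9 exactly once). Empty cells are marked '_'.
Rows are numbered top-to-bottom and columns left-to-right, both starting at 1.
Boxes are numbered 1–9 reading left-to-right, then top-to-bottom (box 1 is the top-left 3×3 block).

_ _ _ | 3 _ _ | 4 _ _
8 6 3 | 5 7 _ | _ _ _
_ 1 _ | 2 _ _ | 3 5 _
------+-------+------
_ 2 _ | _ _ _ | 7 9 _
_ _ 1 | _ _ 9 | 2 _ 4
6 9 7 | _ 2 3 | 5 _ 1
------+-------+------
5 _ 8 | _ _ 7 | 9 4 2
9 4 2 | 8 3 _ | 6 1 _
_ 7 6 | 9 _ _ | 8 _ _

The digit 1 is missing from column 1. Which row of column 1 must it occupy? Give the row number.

9

Consider where 1 can go in column 1.
R1C1 is out (box 1 already has a 1).
R3C1 is out (row 3 already has a 1).
R4C1 is out (box 4 already has a 1).
R5C1 is out (row 5 already has a 1).
So the only cell in column 1 that can hold 1 is R9C1.
That is row 9.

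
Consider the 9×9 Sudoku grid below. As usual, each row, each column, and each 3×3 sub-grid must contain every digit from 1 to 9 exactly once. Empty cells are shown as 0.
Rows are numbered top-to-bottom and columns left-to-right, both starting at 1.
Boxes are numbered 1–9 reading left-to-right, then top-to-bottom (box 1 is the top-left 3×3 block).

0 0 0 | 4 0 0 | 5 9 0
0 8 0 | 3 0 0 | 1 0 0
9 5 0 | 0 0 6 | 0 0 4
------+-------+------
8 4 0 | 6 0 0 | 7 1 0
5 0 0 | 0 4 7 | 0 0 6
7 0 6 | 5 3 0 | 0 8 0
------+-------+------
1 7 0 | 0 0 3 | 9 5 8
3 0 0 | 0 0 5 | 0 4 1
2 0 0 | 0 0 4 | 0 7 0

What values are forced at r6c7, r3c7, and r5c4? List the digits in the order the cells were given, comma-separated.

For r6c7:
  Consider where 4 can go in column 7.
  r3c7 is out (row 3 already has a 4).
  r5c7 is out (row 5 already has a 4).
  r8c7 is out (row 8 already has a 4).
  r9c7 is out (row 9 already has a 4).
  So the only cell in column 7 that can hold 4 is r6c7.
  So r6c7 = 4.
For r3c7:
  Consider where 8 can go in box 3.
  r1c9 is out (column 9 already has a 8).
  r2c8 is out (row 2 already has a 8).
  r2c9 is out (row 2 already has a 8).
  r3c8 is out (column 8 already has a 8).
  So the only cell in box 3 that can hold 8 is r3c7.
  So r3c7 = 8.
For r5c4:
  Consider where 8 can go in row 5.
  r5c2 is out (column 2 already has a 8).
  r5c3 is out (box 4 already has a 8).
  r5c7 is out (box 6 already has a 8).
  r5c8 is out (column 8 already has a 8).
  So the only cell in row 5 that can hold 8 is r5c4.
  So r5c4 = 8.

4,8,8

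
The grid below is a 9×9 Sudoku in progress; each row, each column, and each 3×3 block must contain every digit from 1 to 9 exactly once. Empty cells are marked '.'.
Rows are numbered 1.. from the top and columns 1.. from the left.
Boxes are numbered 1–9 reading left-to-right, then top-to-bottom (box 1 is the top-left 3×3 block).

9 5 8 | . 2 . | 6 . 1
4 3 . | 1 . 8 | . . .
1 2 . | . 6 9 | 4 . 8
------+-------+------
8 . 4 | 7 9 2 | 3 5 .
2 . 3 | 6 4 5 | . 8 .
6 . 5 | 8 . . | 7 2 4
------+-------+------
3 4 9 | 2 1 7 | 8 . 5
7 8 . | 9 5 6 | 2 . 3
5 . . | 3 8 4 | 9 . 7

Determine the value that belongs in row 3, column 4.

Row 3 already contains {1, 2, 4, 6, 8, 9}.
Column 4 already contains {1, 2, 3, 6, 7, 8, 9}.
Its 3×3 block (box 2) already contains {1, 2, 6, 8, 9}.
The only value from 1–9 not eliminated is 5, so row 3, column 4 = 5.

5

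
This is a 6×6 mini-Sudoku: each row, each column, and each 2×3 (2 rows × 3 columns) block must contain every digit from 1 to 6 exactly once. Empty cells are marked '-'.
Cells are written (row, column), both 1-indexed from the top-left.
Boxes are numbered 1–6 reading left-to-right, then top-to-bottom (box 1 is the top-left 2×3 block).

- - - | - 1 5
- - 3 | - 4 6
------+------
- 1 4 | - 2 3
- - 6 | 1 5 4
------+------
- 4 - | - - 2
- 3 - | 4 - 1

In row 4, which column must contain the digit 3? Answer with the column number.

1

Consider where 3 can go in row 4.
(4,2) is out (column 2 already has a 3).
So the only cell in row 4 that can hold 3 is (4,1).
That is column 1.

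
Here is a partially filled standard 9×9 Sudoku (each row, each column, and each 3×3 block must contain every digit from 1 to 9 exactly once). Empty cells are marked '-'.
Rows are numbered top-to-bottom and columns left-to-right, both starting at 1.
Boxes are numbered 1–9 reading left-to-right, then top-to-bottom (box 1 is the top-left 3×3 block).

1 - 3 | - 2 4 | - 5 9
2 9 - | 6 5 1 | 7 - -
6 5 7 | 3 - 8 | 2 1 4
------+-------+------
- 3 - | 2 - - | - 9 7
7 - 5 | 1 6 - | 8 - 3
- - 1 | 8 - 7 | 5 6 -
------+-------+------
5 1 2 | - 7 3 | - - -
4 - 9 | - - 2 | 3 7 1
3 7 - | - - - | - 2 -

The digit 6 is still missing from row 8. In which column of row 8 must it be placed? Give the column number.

Consider where 6 can go in row 8.
R8C4 is out (column 4 already has a 6).
R8C5 is out (column 5 already has a 6).
So the only cell in row 8 that can hold 6 is R8C2.
That is column 2.

2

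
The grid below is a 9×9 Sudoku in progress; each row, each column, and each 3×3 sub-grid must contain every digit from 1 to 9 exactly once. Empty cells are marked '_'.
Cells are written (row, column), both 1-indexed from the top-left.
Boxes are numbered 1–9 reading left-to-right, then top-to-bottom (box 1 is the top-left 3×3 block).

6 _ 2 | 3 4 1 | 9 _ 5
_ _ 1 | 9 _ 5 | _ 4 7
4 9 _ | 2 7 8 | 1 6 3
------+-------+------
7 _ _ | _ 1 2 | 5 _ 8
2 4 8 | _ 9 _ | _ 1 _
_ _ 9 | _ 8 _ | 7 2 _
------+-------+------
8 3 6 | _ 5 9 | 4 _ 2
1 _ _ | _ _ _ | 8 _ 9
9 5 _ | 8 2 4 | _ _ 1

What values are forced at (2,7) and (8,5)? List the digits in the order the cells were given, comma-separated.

For (2,7):
  Row 2 already contains {1, 4, 5, 7, 9}.
  Column 7 already contains {1, 4, 5, 7, 8, 9}.
  Its 3×3 block (box 3) already contains {1, 3, 4, 5, 6, 7, 9}.
  The only value from 1–9 not eliminated is 2, so (2,7) = 2.
For (8,5):
  Consider where 3 can go in column 5.
  (2,5) is out (box 2 already has a 3).
  So the only cell in column 5 that can hold 3 is (8,5).
  So (8,5) = 3.

2,3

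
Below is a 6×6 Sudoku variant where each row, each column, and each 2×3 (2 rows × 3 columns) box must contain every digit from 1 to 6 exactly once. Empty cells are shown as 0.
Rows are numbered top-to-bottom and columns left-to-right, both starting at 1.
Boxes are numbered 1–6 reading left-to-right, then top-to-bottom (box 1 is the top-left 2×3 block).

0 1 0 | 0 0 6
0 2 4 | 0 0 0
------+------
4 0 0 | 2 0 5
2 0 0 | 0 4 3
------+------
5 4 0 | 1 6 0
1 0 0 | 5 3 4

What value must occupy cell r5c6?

Row 5 already contains {1, 4, 5, 6}.
Column 6 already contains {3, 4, 5, 6}.
Its 2×3 block (box 6) already contains {1, 3, 4, 5, 6}.
The only value from 1–6 not eliminated is 2, so r5c6 = 2.

2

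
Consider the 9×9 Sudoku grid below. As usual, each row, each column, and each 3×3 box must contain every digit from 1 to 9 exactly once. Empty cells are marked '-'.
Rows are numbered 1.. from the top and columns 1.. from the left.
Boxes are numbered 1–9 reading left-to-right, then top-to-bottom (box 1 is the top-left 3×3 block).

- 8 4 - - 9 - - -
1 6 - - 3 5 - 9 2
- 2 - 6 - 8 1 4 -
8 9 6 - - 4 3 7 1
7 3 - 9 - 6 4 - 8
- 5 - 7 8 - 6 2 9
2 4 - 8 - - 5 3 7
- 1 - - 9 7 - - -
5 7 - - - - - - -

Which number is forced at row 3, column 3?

Cell row 3, column 3 itself could take any of {3, 5, 7, 9} by direct elimination.
Consider where 5 can go in column 3.
row 2, column 3 is out (row 2 already has a 5). row 5, column 3 is out (box 4 already has a 5). row 6, column 3 is out (row 6 already has a 5). row 7, column 3 is out (row 7 already has a 5). The remaining empty cells in column 3 are similarly blocked.
So the only cell in column 3 that can hold 5 is row 3, column 3.
Therefore row 3, column 3 = 5.

5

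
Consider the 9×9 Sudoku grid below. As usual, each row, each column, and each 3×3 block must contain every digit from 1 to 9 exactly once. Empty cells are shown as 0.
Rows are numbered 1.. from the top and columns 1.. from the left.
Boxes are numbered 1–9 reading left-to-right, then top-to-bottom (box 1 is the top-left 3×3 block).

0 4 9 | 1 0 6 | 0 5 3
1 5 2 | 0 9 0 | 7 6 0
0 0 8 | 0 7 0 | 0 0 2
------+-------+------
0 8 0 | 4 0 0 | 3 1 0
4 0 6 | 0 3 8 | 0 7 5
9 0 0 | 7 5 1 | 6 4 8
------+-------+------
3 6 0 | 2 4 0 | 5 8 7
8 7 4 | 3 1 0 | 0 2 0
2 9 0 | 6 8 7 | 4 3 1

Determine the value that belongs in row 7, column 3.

1

Row 7 already contains {2, 3, 4, 5, 6, 7, 8}.
Column 3 already contains {2, 4, 6, 8, 9}.
Its 3×3 block (box 7) already contains {2, 3, 4, 6, 7, 8, 9}.
The only value from 1–9 not eliminated is 1, so row 7, column 3 = 1.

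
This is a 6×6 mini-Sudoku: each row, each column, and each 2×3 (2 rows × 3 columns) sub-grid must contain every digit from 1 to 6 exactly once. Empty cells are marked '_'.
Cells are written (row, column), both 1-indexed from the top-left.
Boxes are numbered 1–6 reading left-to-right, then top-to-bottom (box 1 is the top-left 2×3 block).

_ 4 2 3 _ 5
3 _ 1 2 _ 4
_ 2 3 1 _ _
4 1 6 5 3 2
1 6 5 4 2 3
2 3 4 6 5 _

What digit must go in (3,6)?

6

Row 3 already contains {1, 2, 3}.
Column 6 already contains {2, 3, 4, 5}.
Its 2×3 block (box 4) already contains {1, 2, 3, 5}.
The only value from 1–6 not eliminated is 6, so (3,6) = 6.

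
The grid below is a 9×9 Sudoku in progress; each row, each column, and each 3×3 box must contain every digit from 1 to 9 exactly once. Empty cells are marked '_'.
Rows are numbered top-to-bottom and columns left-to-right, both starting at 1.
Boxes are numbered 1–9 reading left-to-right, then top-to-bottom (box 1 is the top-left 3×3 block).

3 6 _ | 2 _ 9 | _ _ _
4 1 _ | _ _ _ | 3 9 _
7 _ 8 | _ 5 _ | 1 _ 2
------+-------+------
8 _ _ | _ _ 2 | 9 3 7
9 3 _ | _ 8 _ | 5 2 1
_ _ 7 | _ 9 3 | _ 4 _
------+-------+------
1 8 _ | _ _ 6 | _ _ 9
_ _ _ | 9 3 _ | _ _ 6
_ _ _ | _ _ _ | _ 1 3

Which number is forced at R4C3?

1

Cell R4C3 itself could take any of {1, 4, 5, 6} by direct elimination.
Consider where 1 can go in box 4.
R4C2 is out (column 2 already has a 1).
R5C3 is out (row 5 already has a 1).
R6C1 is out (column 1 already has a 1).
R6C2 is out (column 2 already has a 1).
So the only cell in box 4 that can hold 1 is R4C3.
Therefore R4C3 = 1.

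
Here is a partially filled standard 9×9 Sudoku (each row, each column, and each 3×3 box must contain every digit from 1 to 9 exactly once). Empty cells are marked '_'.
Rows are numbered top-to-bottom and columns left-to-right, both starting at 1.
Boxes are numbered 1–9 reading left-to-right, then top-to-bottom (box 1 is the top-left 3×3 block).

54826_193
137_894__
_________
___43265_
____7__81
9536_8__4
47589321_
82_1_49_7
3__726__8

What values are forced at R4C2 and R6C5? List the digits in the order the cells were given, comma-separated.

For R4C2:
  Consider where 8 can go in row 4.
  R4C1 is out (column 1 already has a 8).
  R4C3 is out (column 3 already has a 8).
  R4C9 is out (column 9 already has a 8).
  So the only cell in row 4 that can hold 8 is R4C2.
  So R4C2 = 8.
For R6C5:
  Row 6 already contains {3, 4, 5, 6, 8, 9}.
  Column 5 already contains {2, 3, 6, 7, 8, 9}.
  Its 3×3 block (box 5) already contains {2, 3, 4, 6, 7, 8}.
  The only value from 1–9 not eliminated is 1, so R6C5 = 1.

8,1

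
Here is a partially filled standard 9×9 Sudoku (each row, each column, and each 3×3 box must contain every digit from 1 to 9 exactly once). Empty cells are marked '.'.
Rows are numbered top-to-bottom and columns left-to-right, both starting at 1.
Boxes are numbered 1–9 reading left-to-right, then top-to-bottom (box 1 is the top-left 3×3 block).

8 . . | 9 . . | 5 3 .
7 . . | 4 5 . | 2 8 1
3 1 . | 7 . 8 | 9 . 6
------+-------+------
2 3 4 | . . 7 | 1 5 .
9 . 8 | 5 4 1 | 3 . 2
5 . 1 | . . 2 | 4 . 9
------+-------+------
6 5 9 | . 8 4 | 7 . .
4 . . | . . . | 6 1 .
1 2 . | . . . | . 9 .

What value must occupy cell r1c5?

Cell r1c5 itself could take any of {1, 2, 6} by direct elimination.
Consider where 1 can go in column 5.
r3c5 is out (row 3 already has a 1).
r4c5 is out (row 4 already has a 1).
r6c5 is out (row 6 already has a 1).
r8c5 is out (row 8 already has a 1).
r9c5 is out (row 9 already has a 1).
So the only cell in column 5 that can hold 1 is r1c5.
Therefore r1c5 = 1.

1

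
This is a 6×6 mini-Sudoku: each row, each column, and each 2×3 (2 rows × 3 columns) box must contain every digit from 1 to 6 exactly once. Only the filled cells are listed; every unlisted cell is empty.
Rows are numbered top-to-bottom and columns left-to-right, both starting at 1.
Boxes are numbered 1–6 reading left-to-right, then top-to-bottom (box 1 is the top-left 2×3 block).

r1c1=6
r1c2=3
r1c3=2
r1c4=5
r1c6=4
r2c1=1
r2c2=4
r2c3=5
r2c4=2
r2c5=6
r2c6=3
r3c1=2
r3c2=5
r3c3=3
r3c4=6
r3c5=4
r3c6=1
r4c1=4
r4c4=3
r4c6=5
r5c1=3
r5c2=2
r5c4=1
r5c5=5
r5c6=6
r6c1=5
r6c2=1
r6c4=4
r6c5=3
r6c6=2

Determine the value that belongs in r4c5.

Row 4 already contains {3, 4, 5}.
Column 5 already contains {3, 4, 5, 6}.
Its 2×3 block (box 4) already contains {1, 3, 4, 5, 6}.
The only value from 1–6 not eliminated is 2, so r4c5 = 2.

2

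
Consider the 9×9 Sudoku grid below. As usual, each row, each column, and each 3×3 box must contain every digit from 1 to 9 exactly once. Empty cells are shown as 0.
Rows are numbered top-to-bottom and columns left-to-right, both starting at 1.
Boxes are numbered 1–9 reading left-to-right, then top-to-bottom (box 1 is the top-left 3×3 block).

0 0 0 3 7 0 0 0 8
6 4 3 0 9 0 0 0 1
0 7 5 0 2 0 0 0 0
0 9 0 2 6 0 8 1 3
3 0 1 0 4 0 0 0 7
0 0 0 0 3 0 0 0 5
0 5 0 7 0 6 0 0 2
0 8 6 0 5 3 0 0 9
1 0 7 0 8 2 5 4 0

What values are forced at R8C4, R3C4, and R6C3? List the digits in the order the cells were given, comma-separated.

4,6,8

For R8C4:
  Consider where 4 can go in box 8.
  R7C5 is out (column 5 already has a 4).
  R9C4 is out (row 9 already has a 4).
  So the only cell in box 8 that can hold 4 is R8C4.
  So R8C4 = 4.
For R3C4:
  Consider where 6 can go in box 2.
  R1C6 is out (column 6 already has a 6).
  R2C4 is out (row 2 already has a 6).
  R2C6 is out (row 2 already has a 6).
  R3C6 is out (column 6 already has a 6).
  So the only cell in box 2 that can hold 6 is R3C4.
  So R3C4 = 6.
For R6C3:
  Consider where 8 can go in column 3.
  R1C3 is out (row 1 already has a 8).
  R4C3 is out (row 4 already has a 8).
  R7C3 is out (box 7 already has a 8).
  So the only cell in column 3 that can hold 8 is R6C3.
  So R6C3 = 8.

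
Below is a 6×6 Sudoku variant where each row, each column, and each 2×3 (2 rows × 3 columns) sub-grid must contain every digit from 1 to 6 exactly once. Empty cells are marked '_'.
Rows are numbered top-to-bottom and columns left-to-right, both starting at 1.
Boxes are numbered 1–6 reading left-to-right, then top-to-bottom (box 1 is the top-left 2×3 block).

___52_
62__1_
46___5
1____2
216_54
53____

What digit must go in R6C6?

1

Cell R6C6 itself could take any of {1, 6} by direct elimination.
Consider where 1 can go in column 6.
R1C6 is out (box 2 already has a 1).
R2C6 is out (row 2 already has a 1).
So the only cell in column 6 that can hold 1 is R6C6.
Therefore R6C6 = 1.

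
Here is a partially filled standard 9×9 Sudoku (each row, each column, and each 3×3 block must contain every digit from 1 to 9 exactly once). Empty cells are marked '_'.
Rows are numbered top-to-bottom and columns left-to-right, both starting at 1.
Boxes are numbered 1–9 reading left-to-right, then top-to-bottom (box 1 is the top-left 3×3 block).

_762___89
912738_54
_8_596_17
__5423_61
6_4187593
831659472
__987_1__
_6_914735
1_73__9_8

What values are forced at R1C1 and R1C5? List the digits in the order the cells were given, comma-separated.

For R1C1:
  Consider where 5 can go in row 1.
  R1C5 is out (column 5 already has a 5).
  R1C6 is out (box 2 already has a 5).
  R1C7 is out (column 7 already has a 5).
  So the only cell in row 1 that can hold 5 is R1C1.
  So R1C1 = 5.
For R1C5:
  Row 1 already contains {2, 6, 7, 8, 9}.
  Column 5 already contains {1, 2, 3, 5, 7, 8, 9}.
  Its 3×3 block (box 2) already contains {2, 3, 5, 6, 7, 8, 9}.
  The only value from 1–9 not eliminated is 4, so R1C5 = 4.

5,4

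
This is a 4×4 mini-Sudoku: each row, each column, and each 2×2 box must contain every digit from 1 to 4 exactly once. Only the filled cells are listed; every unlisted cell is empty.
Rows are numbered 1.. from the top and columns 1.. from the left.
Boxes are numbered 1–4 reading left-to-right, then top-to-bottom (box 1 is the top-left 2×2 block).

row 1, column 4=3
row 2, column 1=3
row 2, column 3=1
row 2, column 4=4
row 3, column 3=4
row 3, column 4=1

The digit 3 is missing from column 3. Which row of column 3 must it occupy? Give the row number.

4

Consider where 3 can go in column 3.
row 1, column 3 is out (row 1 already has a 3).
So the only cell in column 3 that can hold 3 is row 4, column 3.
That is row 4.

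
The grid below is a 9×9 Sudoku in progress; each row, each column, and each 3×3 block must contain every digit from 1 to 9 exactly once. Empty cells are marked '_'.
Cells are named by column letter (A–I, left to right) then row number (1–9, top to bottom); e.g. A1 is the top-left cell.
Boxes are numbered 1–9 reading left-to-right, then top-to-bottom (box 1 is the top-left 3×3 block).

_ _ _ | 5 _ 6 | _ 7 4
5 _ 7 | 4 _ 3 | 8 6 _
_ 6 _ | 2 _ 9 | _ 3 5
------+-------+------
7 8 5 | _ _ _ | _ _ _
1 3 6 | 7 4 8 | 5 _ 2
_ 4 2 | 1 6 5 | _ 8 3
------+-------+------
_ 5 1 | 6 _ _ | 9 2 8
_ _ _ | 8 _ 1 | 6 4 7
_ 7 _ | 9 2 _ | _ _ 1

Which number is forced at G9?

Row 9 already contains {1, 2, 7, 9}.
Column G already contains {5, 6, 8, 9}.
Its 3×3 block (box 9) already contains {1, 2, 4, 6, 7, 8, 9}.
The only value from 1–9 not eliminated is 3, so G9 = 3.

3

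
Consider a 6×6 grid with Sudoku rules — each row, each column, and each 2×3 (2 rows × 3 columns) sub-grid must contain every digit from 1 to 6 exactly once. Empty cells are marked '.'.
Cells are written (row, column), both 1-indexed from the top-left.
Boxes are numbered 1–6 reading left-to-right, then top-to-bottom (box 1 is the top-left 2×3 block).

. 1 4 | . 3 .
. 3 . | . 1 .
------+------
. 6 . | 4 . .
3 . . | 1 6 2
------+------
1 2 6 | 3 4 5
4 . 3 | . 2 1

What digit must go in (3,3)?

1

Cell (3,3) itself could take any of {1, 2, 5} by direct elimination.
Consider where 1 can go in column 3.
(2,3) is out (row 2 already has a 1).
(4,3) is out (row 4 already has a 1).
So the only cell in column 3 that can hold 1 is (3,3).
Therefore (3,3) = 1.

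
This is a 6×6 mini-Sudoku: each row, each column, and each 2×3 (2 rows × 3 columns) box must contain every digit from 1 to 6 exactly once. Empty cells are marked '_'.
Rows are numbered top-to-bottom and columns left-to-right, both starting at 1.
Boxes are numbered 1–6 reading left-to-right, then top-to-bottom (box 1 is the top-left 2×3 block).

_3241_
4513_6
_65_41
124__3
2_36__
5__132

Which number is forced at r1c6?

5

Row 1 already contains {1, 2, 3, 4}.
Column 6 already contains {1, 2, 3, 6}.
Its 2×3 block (box 2) already contains {1, 3, 4, 6}.
The only value from 1–6 not eliminated is 5, so r1c6 = 5.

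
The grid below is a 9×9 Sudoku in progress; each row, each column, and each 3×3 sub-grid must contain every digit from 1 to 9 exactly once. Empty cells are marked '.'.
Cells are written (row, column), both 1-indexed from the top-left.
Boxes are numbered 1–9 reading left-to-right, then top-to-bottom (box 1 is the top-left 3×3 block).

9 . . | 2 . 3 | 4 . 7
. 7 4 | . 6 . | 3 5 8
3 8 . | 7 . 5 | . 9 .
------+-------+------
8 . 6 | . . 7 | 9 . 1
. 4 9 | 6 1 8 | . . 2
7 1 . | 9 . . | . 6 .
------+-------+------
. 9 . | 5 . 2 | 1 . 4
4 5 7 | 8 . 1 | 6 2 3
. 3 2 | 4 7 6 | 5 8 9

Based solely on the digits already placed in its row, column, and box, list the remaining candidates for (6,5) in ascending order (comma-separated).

Row 6 already contains {1, 6, 7, 9}.
Column 5 already contains {1, 6, 7}.
Its 3×3 block (box 5) already contains {1, 6, 7, 8, 9}.
Removing those from 1–9 leaves {2, 3, 4, 5} as the candidates for (6,5).

2,3,4,5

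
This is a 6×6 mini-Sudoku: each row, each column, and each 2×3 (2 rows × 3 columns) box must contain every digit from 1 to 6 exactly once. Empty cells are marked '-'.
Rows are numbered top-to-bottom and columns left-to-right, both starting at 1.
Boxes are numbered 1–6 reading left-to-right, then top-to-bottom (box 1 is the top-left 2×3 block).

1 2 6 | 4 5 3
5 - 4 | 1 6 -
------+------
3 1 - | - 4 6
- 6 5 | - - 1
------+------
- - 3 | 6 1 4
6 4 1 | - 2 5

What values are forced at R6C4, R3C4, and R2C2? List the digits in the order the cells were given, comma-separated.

For R6C4:
  Row 6 already contains {1, 2, 4, 5, 6}.
  Column 4 already contains {1, 4, 6}.
  Its 2×3 block (box 6) already contains {1, 2, 4, 5, 6}.
  The only value from 1–6 not eliminated is 3, so R6C4 = 3.
For R3C4:
  Consider where 5 can go in column 4.
  R4C4 is out (row 4 already has a 5).
  R6C4 is out (row 6 already has a 5).
  So the only cell in column 4 that can hold 5 is R3C4.
  So R3C4 = 5.
For R2C2:
  Row 2 already contains {1, 4, 5, 6}.
  Column 2 already contains {1, 2, 4, 6}.
  Its 2×3 block (box 1) already contains {1, 2, 4, 5, 6}.
  The only value from 1–6 not eliminated is 3, so R2C2 = 3.

3,5,3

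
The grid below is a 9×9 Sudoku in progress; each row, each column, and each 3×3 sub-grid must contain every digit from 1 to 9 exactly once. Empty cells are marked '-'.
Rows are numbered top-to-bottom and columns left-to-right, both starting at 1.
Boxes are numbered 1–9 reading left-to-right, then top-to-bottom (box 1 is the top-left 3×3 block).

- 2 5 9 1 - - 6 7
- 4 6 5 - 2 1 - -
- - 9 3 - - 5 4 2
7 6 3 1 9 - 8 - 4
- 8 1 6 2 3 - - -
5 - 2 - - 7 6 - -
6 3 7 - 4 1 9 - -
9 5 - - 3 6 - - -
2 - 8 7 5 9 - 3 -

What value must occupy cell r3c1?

1

Cell r3c1 itself could take any of {1, 8} by direct elimination.
Consider where 1 can go in column 1.
r1c1 is out (row 1 already has a 1).
r2c1 is out (row 2 already has a 1).
r5c1 is out (row 5 already has a 1).
So the only cell in column 1 that can hold 1 is r3c1.
Therefore r3c1 = 1.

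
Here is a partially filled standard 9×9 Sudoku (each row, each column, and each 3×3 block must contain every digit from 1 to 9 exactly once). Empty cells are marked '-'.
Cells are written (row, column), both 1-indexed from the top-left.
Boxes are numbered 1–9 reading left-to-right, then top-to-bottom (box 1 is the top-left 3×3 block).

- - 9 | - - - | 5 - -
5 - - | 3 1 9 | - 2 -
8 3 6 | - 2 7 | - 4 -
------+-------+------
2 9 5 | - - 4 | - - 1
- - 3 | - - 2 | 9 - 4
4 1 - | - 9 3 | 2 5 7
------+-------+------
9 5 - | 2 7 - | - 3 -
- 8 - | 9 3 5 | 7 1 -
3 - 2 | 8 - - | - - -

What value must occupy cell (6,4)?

6

Row 6 already contains {1, 2, 3, 4, 5, 7, 9}.
Column 4 already contains {2, 3, 8, 9}.
Its 3×3 block (box 5) already contains {2, 3, 4, 9}.
The only value from 1–9 not eliminated is 6, so (6,4) = 6.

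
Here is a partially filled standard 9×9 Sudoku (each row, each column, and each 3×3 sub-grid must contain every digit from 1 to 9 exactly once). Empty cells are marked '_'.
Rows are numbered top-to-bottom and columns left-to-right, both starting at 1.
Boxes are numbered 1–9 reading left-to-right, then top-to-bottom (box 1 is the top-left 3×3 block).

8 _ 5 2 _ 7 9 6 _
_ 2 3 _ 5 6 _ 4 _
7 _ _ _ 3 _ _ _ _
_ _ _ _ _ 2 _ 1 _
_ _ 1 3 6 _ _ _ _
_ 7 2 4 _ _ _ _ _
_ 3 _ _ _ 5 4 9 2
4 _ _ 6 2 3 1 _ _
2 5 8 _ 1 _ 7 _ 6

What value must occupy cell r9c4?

Row 9 already contains {1, 2, 5, 6, 7, 8}.
Column 4 already contains {2, 3, 4, 6}.
Its 3×3 block (box 8) already contains {1, 2, 3, 5, 6}.
The only value from 1–9 not eliminated is 9, so r9c4 = 9.

9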